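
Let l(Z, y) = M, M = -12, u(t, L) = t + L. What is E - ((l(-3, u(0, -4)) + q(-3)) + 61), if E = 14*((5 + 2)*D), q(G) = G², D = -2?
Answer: -254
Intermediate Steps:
E = -196 (E = 14*((5 + 2)*(-2)) = 14*(7*(-2)) = 14*(-14) = -196)
u(t, L) = L + t
l(Z, y) = -12
E - ((l(-3, u(0, -4)) + q(-3)) + 61) = -196 - ((-12 + (-3)²) + 61) = -196 - ((-12 + 9) + 61) = -196 - (-3 + 61) = -196 - 1*58 = -196 - 58 = -254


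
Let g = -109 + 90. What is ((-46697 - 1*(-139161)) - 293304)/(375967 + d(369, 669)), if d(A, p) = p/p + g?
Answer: -200840/375949 ≈ -0.53422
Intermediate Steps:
g = -19
d(A, p) = -18 (d(A, p) = p/p - 19 = 1 - 19 = -18)
((-46697 - 1*(-139161)) - 293304)/(375967 + d(369, 669)) = ((-46697 - 1*(-139161)) - 293304)/(375967 - 18) = ((-46697 + 139161) - 293304)/375949 = (92464 - 293304)*(1/375949) = -200840*1/375949 = -200840/375949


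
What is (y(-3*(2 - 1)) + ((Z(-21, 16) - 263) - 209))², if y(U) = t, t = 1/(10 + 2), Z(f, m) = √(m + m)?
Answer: 32074177/144 - 11326*√2/3 ≈ 2.1740e+5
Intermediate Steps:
Z(f, m) = √2*√m (Z(f, m) = √(2*m) = √2*√m)
t = 1/12 ≈ 0.083333
y(U) = 1/12
(y(-3*(2 - 1)) + ((Z(-21, 16) - 263) - 209))² = (1/12 + ((√2*√16 - 263) - 209))² = (1/12 + ((√2*4 - 263) - 209))² = (1/12 + ((4*√2 - 263) - 209))² = (1/12 + ((-263 + 4*√2) - 209))² = (1/12 + (-472 + 4*√2))² = (-5663/12 + 4*√2)²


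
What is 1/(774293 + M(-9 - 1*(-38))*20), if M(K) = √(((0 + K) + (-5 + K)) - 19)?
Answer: 774293/599529636249 - 20*√34/599529636249 ≈ 1.2913e-6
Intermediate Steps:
M(K) = √(-24 + 2*K) (M(K) = √((K + (-5 + K)) - 19) = √((-5 + 2*K) - 19) = √(-24 + 2*K))
1/(774293 + M(-9 - 1*(-38))*20) = 1/(774293 + √(-24 + 2*(-9 - 1*(-38)))*20) = 1/(774293 + √(-24 + 2*(-9 + 38))*20) = 1/(774293 + √(-24 + 2*29)*20) = 1/(774293 + √(-24 + 58)*20) = 1/(774293 + √34*20) = 1/(774293 + 20*√34)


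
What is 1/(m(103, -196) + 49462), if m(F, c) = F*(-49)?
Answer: 1/44415 ≈ 2.2515e-5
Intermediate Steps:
m(F, c) = -49*F
1/(m(103, -196) + 49462) = 1/(-49*103 + 49462) = 1/(-5047 + 49462) = 1/44415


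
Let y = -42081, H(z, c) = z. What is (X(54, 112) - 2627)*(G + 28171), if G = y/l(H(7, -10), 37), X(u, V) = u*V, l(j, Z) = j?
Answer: 530651836/7 ≈ 7.5807e+7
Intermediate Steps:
X(u, V) = V*u
G = -42081/7 ≈ -6011.6
(X(54, 112) - 2627)*(G + 28171) = (112*54 - 2627)*(-42081/7 + 28171) = (6048 - 2627)*(155116/7) = 3421*(155116/7) = 530651836/7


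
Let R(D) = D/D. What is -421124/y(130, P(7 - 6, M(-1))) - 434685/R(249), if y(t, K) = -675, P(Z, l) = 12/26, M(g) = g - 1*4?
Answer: -292991251/675 ≈ -4.3406e+5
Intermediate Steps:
M(g) = -4 + g (M(g) = g - 4 = -4 + g)
R(D) = 1
P(Z, l) = 6/13 (P(Z, l) = 12*(1/26) = 6/13)
-421124/y(130, P(7 - 6, M(-1))) - 434685/R(249) = -421124/(-675) - 434685/1 = -421124*(-1/675) - 434685*1 = 421124/675 - 434685 = -292991251/675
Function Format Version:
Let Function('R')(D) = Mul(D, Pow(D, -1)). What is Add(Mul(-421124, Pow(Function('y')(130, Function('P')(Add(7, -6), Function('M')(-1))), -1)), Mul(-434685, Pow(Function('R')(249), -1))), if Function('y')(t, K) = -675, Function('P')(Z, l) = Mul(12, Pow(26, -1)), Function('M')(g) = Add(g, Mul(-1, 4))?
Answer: Rational(-292991251, 675) ≈ -4.3406e+5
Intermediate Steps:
Function('M')(g) = Add(-4, g) (Function('M')(g) = Add(g, -4) = Add(-4, g))
Function('R')(D) = 1
Function('P')(Z, l) = Rational(6, 13) (Function('P')(Z, l) = Mul(12, Rational(1, 26)) = Rational(6, 13))
Add(Mul(-421124, Pow(Function('y')(130, Function('P')(Add(7, -6), Function('M')(-1))), -1)), Mul(-434685, Pow(Function('R')(249), -1))) = Add(Mul(-421124, Pow(-675, -1)), Mul(-434685, Pow(1, -1))) = Add(Mul(-421124, Rational(-1, 675)), Mul(-434685, 1)) = Add(Rational(421124, 675), -434685) = Rational(-292991251, 675)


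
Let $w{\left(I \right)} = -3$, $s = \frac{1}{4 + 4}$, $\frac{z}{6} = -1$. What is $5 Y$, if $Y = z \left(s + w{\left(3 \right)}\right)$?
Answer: $\frac{345}{4} \approx 86.25$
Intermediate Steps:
$z = -6$ ($z = 6 \left(-1\right) = -6$)
$s = \frac{1}{8} \approx 0.125$
$Y = \frac{69}{4}$ ($Y = - 6 \left(\frac{1}{8} - 3\right) = \left(-6\right) \left(- \frac{23}{8}\right) = \frac{69}{4} \approx 17.25$)
$5 Y = 5 \cdot \frac{69}{4} = \frac{345}{4}$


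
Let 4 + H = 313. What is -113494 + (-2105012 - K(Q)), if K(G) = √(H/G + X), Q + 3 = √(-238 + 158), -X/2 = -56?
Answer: -2218506 - √((27 - 448*I*√5)/(3 - 4*I*√5)) ≈ -2.2185e+6 + 1.5232*I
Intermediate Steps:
H = 309 (H = -4 + 313 = 309)
X = 112 (X = -2*(-56) = 112)
Q = -3 + 4*I*√5 (Q = -3 + √(-238 + 158) = -3 + √(-80) = -3 + 4*I*√5 ≈ -3.0 + 8.9443*I)
K(G) = √(112 + 309/G) (K(G) = √(309/G + 112) = √(112 + 309/G))
-113494 + (-2105012 - K(Q)) = -113494 + (-2105012 - √(112 + 309/(-3 + 4*I*√5))) = -2218506 - √(112 + 309/(-3 + 4*I*√5))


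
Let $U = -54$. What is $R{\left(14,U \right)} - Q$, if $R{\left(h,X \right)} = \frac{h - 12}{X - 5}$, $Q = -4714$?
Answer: $\frac{278124}{59} \approx 4714.0$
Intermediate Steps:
$R{\left(h,X \right)} = \frac{-12 + h}{-5 + X}$
$R{\left(14,U \right)} - Q = \frac{-12 + 14}{-5 - 54} - -4714 = \frac{1}{-59} \cdot 2 + 4714 = \left(- \frac{1}{59}\right) 2 + 4714 = - \frac{2}{59} + 4714 = \frac{278124}{59}$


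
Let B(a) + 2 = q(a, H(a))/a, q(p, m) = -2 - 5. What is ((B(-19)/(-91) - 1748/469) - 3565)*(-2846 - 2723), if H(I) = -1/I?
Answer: 2302280145206/115843 ≈ 1.9874e+7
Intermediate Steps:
q(p, m) = -7
B(a) = -2 - 7/a
((B(-19)/(-91) - 1748/469) - 3565)*(-2846 - 2723) = (((-2 - 7/(-19))/(-91) - 1748/469) - 3565)*(-2846 - 2723) = (((-2 - 7*(-1/19))*(-1/91) - 1748*1/469) - 3565)*(-5569) = (((-2 + 7/19)*(-1/91) - 1748/469) - 3565)*(-5569) = ((-31/19*(-1/91) - 1748/469) - 3565)*(-5569) = ((31/1729 - 1748/469) - 3565)*(-5569) = (-429679/115843 - 3565)*(-5569) = -413409974/115843*(-5569) = 2302280145206/115843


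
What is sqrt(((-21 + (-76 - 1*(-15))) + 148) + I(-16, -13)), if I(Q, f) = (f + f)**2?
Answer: sqrt(742) ≈ 27.240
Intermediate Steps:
I(Q, f) = 4*f**2 (I(Q, f) = (2*f)**2 = 4*f**2)
sqrt(((-21 + (-76 - 1*(-15))) + 148) + I(-16, -13)) = sqrt(((-21 + (-76 - 1*(-15))) + 148) + 4*(-13)**2) = sqrt(((-21 + (-76 + 15)) + 148) + 4*169) = sqrt(((-21 - 61) + 148) + 676) = sqrt((-82 + 148) + 676) = sqrt(66 + 676) = sqrt(742)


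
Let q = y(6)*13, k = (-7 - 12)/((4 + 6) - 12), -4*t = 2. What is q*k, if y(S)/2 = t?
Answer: -247/2 ≈ -123.50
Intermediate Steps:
t = -1/2 (t = -1/4*2 = -1/2 ≈ -0.50000)
y(S) = -1 (y(S) = 2*(-1/2) = -1)
k = 19/2 (k = -19/(10 - 12) = -19/(-2) = -19*(-1/2) = 19/2 ≈ 9.5000)
q = -13 (q = -1*13 = -13)
q*k = -13*19/2 = -247/2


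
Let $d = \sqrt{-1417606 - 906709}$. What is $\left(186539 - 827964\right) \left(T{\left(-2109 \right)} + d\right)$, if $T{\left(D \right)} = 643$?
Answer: $-412436275 - 4489975 i \sqrt{47435} \approx -4.1244 \cdot 10^{8} - 9.779 \cdot 10^{8} i$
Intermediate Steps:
$d = 7 i \sqrt{47435}$ ($d = \sqrt{-2324315} = 7 i \sqrt{47435} \approx 1524.6 i$)
$\left(186539 - 827964\right) \left(T{\left(-2109 \right)} + d\right) = \left(186539 - 827964\right) \left(643 + 7 i \sqrt{47435}\right) = - 641425 \left(643 + 7 i \sqrt{47435}\right) = -412436275 - 4489975 i \sqrt{47435}$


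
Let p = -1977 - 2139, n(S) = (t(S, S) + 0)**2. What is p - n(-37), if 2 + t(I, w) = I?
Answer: -5637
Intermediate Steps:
t(I, w) = -2 + I
n(S) = (-2 + S)**2 (n(S) = ((-2 + S) + 0)**2 = (-2 + S)**2)
p = -4116
p - n(-37) = -4116 - (-2 - 37)**2 = -4116 - 1*(-39)**2 = -4116 - 1*1521 = -4116 - 1521 = -5637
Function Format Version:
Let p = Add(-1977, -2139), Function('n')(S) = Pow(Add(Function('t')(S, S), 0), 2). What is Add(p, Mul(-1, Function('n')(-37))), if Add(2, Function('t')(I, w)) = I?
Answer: -5637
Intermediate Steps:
Function('t')(I, w) = Add(-2, I)
Function('n')(S) = Pow(Add(-2, S), 2) (Function('n')(S) = Pow(Add(Add(-2, S), 0), 2) = Pow(Add(-2, S), 2))
p = -4116
Add(p, Mul(-1, Function('n')(-37))) = Add(-4116, Mul(-1, Pow(Add(-2, -37), 2))) = Add(-4116, Mul(-1, Pow(-39, 2))) = Add(-4116, Mul(-1, 1521)) = Add(-4116, -1521) = -5637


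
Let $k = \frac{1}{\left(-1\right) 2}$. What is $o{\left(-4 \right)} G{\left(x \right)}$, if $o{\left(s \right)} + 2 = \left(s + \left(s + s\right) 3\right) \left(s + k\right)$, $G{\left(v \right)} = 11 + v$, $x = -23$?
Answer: $-1488$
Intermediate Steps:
$k = - \frac{1}{2}$ ($k = \frac{1}{-2} = - \frac{1}{2} \approx -0.5$)
$o{\left(s \right)} = -2 + 7 s \left(- \frac{1}{2} + s\right)$ ($o{\left(s \right)} = -2 + \left(s + \left(s + s\right) 3\right) \left(s - \frac{1}{2}\right) = -2 + \left(s + 2 s 3\right) \left(- \frac{1}{2} + s\right) = -2 + \left(s + 6 s\right) \left(- \frac{1}{2} + s\right) = -2 + 7 s \left(- \frac{1}{2} + s\right)$)
$o{\left(-4 \right)} G{\left(x \right)} = \left(-2 + 7 \left(-4\right)^{2} - -14\right) \left(11 - 23\right) = \left(-2 + 7 \cdot 16 + 14\right) \left(-12\right) = \left(-2 + 112 + 14\right) \left(-12\right) = 124 \left(-12\right) = -1488$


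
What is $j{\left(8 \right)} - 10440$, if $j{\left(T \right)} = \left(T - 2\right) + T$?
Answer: $-10426$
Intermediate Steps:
$j{\left(T \right)} = -2 + 2 T$ ($j{\left(T \right)} = \left(-2 + T\right) + T = -2 + 2 T$)
$j{\left(8 \right)} - 10440 = \left(-2 + 2 \cdot 8\right) - 10440 = \left(-2 + 16\right) - 10440 = 14 - 10440 = -10426$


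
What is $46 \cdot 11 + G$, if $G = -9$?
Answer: $497$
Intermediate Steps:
$46 \cdot 11 + G = 46 \cdot 11 - 9 = 506 - 9 = 497$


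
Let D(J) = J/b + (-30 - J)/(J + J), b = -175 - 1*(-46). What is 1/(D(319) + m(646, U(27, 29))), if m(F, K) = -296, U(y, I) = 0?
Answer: -82302/24609935 ≈ -0.0033443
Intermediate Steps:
b = -129 (b = -175 + 46 = -129)
D(J) = -J/129 + (-30 - J)/(2*J) (D(J) = J/(-129) + (-30 - J)/(J + J) = J*(-1/129) + (-30 - J)/((2*J)) = -J/129 + (-30 - J)*(1/(2*J)) = -J/129 + (-30 - J)/(2*J))
1/(D(319) + m(646, U(27, 29))) = 1/((-½ - 15/319 - 1/129*319) - 296) = 1/((-½ - 15*1/319 - 319/129) - 296) = 1/((-½ - 15/319 - 319/129) - 296) = 1/(-248543/82302 - 296) = 1/(-24609935/82302) = -82302/24609935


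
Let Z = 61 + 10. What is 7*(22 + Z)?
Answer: 651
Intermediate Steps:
Z = 71
7*(22 + Z) = 7*(22 + 71) = 7*93 = 651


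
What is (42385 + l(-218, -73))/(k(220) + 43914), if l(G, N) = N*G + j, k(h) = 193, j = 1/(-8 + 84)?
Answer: 4430725/3352132 ≈ 1.3218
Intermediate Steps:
j = 1/76 ≈ 0.013158
l(G, N) = 1/76 + G*N (l(G, N) = N*G + 1/76 = G*N + 1/76 = 1/76 + G*N)
(42385 + l(-218, -73))/(k(220) + 43914) = (42385 + (1/76 - 218*(-73)))/(193 + 43914) = (42385 + (1/76 + 15914))/44107 = (42385 + 1209465/76)*(1/44107) = (4430725/76)*(1/44107) = 4430725/3352132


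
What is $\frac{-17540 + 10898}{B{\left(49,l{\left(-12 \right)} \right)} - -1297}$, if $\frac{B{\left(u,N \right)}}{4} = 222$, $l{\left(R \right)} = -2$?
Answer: $- \frac{6642}{2185} \approx -3.0398$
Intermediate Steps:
$B{\left(u,N \right)} = 888$ ($B{\left(u,N \right)} = 4 \cdot 222 = 888$)
$\frac{-17540 + 10898}{B{\left(49,l{\left(-12 \right)} \right)} - -1297} = \frac{-17540 + 10898}{888 - -1297} = - \frac{6642}{888 + 1297} = - \frac{6642}{2185}$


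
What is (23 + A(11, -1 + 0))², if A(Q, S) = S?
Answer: 484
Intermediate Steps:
(23 + A(11, -1 + 0))² = (23 + (-1 + 0))² = (23 - 1)² = 22² = 484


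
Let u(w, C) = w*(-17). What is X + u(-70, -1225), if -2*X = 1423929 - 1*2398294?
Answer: 976745/2 ≈ 4.8837e+5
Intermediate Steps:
X = 974365/2 (X = -(1423929 - 1*2398294)/2 = -(1423929 - 2398294)/2 = -½*(-974365) = 974365/2 ≈ 4.8718e+5)
u(w, C) = -17*w
X + u(-70, -1225) = 974365/2 - 17*(-70) = 974365/2 + 1190 = 976745/2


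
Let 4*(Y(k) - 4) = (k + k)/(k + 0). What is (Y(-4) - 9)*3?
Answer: -27/2 ≈ -13.500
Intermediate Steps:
Y(k) = 9/2 (Y(k) = 4 + ((k + k)/(k + 0))/4 = 4 + ((2*k)/k)/4 = 4 + (¼)*2 = 4 + ½ = 9/2)
(Y(-4) - 9)*3 = (9/2 - 9)*3 = -9/2*3 = -27/2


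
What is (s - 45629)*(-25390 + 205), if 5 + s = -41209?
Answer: 2187140955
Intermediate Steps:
s = -41214 (s = -5 - 41209 = -41214)
(s - 45629)*(-25390 + 205) = (-41214 - 45629)*(-25390 + 205) = -86843*(-25185) = 2187140955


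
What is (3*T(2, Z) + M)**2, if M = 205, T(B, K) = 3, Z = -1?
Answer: 45796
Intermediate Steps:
(3*T(2, Z) + M)**2 = (3*3 + 205)**2 = (9 + 205)**2 = 214**2 = 45796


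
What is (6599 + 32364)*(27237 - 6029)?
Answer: 826327304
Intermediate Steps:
(6599 + 32364)*(27237 - 6029) = 38963*21208 = 826327304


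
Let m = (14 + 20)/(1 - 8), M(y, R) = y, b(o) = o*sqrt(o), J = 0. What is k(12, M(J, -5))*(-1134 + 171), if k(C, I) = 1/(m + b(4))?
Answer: -6741/22 ≈ -306.41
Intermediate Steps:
b(o) = o**(3/2)
m = -34/7 (m = 34/(-7) = 34*(-1/7) = -34/7 ≈ -4.8571)
k(C, I) = 7/22 (k(C, I) = 1/(-34/7 + 4**(3/2)) = 1/(-34/7 + 8) = 1/(22/7) = 7/22)
k(12, M(J, -5))*(-1134 + 171) = 7*(-1134 + 171)/22 = (7/22)*(-963) = -6741/22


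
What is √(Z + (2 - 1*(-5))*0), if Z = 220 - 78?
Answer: √142 ≈ 11.916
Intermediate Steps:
Z = 142
√(Z + (2 - 1*(-5))*0) = √(142 + (2 - 1*(-5))*0) = √(142 + (2 + 5)*0) = √(142 + 7*0) = √(142 + 0) = √142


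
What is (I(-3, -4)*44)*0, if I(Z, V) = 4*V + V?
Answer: 0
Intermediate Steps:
I(Z, V) = 5*V
(I(-3, -4)*44)*0 = ((5*(-4))*44)*0 = -20*44*0 = -880*0 = 0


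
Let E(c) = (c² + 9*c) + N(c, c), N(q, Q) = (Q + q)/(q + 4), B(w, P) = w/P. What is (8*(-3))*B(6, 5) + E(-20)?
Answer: 1937/10 ≈ 193.70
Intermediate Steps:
N(q, Q) = (Q + q)/(4 + q)
E(c) = c² + 9*c + 2*c/(4 + c) (E(c) = (c² + 9*c) + (c + c)/(4 + c) = (c² + 9*c) + (2*c)/(4 + c) = (c² + 9*c) + 2*c/(4 + c) = c² + 9*c + 2*c/(4 + c))
(8*(-3))*B(6, 5) + E(-20) = (8*(-3))*(6/5) - 20*(2 + (4 - 20)*(9 - 20))/(4 - 20) = -144/5 - 20*(2 - 16*(-11))/(-16) = -24*6/5 - 20*(-1/16)*(2 + 176) = -144/5 - 20*(-1/16)*178 = -144/5 + 445/2 = 1937/10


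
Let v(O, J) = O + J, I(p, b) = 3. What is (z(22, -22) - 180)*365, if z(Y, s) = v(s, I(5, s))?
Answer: -72635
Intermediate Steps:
v(O, J) = J + O
z(Y, s) = 3 + s
(z(22, -22) - 180)*365 = ((3 - 22) - 180)*365 = (-19 - 180)*365 = -199*365 = -72635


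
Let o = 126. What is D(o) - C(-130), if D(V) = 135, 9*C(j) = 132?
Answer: 361/3 ≈ 120.33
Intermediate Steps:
C(j) = 44/3 (C(j) = (⅑)*132 = 44/3)
D(o) - C(-130) = 135 - 1*44/3 = 135 - 44/3 = 361/3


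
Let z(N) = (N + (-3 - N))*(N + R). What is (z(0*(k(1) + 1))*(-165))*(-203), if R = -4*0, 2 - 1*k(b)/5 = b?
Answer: 0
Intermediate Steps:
k(b) = 10 - 5*b
R = 0
z(N) = -3*N (z(N) = (N + (-3 - N))*(N + 0) = -3*N)
(z(0*(k(1) + 1))*(-165))*(-203) = (-0*((10 - 5*1) + 1)*(-165))*(-203) = (-0*((10 - 5) + 1)*(-165))*(-203) = (-0*(5 + 1)*(-165))*(-203) = (-0*6*(-165))*(-203) = (-3*0*(-165))*(-203) = (0*(-165))*(-203) = 0*(-203) = 0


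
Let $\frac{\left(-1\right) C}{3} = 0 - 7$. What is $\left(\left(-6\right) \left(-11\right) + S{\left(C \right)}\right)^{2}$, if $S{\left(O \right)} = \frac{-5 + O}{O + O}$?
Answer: $\frac{1943236}{441} \approx 4406.4$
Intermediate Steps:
$C = 21$ ($C = - 3 \left(0 - 7\right) = \left(-3\right) \left(-7\right) = 21$)
$S{\left(O \right)} = \frac{-5 + O}{2 O}$
$\left(\left(-6\right) \left(-11\right) + S{\left(C \right)}\right)^{2} = \left(\left(-6\right) \left(-11\right) + \frac{-5 + 21}{2 \cdot 21}\right)^{2} = \left(66 + \frac{1}{2} \cdot \frac{1}{21} \cdot 16\right)^{2} = \left(66 + \frac{8}{21}\right)^{2} = \left(\frac{1394}{21}\right)^{2} = \frac{1943236}{441}$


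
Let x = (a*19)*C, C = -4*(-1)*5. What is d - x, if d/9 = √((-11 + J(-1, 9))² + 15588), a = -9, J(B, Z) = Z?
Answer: 3420 + 18*√3898 ≈ 4543.8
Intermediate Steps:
C = 20 (C = 4*5 = 20)
x = -3420 (x = -9*19*20 = -171*20 = -3420)
d = 18*√3898 (d = 9*√((-11 + 9)² + 15588) = 9*√((-2)² + 15588) = 9*√(4 + 15588) = 9*√15592 = 9*(2*√3898) = 18*√3898 ≈ 1123.8)
d - x = 18*√3898 - 1*(-3420) = 18*√3898 + 3420 = 3420 + 18*√3898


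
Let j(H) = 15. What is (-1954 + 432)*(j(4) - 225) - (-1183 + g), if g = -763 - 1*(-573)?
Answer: 320993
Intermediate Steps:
g = -190 (g = -763 + 573 = -190)
(-1954 + 432)*(j(4) - 225) - (-1183 + g) = (-1954 + 432)*(15 - 225) - (-1183 - 190) = -1522*(-210) - 1*(-1373) = 319620 + 1373 = 320993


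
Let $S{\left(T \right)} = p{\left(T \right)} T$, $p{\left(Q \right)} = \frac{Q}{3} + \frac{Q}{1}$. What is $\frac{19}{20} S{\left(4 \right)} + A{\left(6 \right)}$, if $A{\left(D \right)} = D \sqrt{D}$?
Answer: $\frac{304}{15} + 6 \sqrt{6} \approx 34.964$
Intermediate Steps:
$A{\left(D \right)} = D^{\frac{3}{2}}$
$p{\left(Q \right)} = \frac{4 Q}{3}$ ($p{\left(Q \right)} = Q \frac{1}{3} + Q 1 = \frac{Q}{3} + Q = \frac{4 Q}{3}$)
$S{\left(T \right)} = \frac{4 T^{2}}{3}$ ($S{\left(T \right)} = \frac{4 T}{3} T = \frac{4 T^{2}}{3}$)
$\frac{19}{20} S{\left(4 \right)} + A{\left(6 \right)} = \frac{19}{20} \frac{4 \cdot 4^{2}}{3} + 6^{\frac{3}{2}} = 19 \cdot \frac{1}{20} \cdot \frac{4}{3} \cdot 16 + 6 \sqrt{6} = \frac{19}{20} \cdot \frac{64}{3} + 6 \sqrt{6} = \frac{304}{15} + 6 \sqrt{6}$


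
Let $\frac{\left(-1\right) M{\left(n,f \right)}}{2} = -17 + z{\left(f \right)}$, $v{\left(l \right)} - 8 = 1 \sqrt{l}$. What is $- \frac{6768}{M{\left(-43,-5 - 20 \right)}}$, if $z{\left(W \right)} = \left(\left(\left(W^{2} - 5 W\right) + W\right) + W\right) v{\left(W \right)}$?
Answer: $\frac{18892872}{43419889} - \frac{11844000 i}{43419889} \approx 0.43512 - 0.27278 i$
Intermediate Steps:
$v{\left(l \right)} = 8 + \sqrt{l}$ ($v{\left(l \right)} = 8 + 1 \sqrt{l} = 8 + \sqrt{l}$)
$z{\left(W \right)} = \left(8 + \sqrt{W}\right) \left(W^{2} - 3 W\right)$ ($z{\left(W \right)} = \left(\left(\left(W^{2} - 5 W\right) + W\right) + W\right) \left(8 + \sqrt{W}\right) = \left(\left(W^{2} - 4 W\right) + W\right) \left(8 + \sqrt{W}\right) = \left(W^{2} - 3 W\right) \left(8 + \sqrt{W}\right) = \left(8 + \sqrt{W}\right) \left(W^{2} - 3 W\right)$)
$M{\left(n,f \right)} = 34 - 2 f \left(-3 + f\right) \left(8 + \sqrt{f}\right)$ ($M{\left(n,f \right)} = - 2 \left(-17 + f \left(-3 + f\right) \left(8 + \sqrt{f}\right)\right) = 34 - 2 f \left(-3 + f\right) \left(8 + \sqrt{f}\right)$)
$- \frac{6768}{M{\left(-43,-5 - 20 \right)}} = - \frac{6768}{34 - 2 \left(-5 - 20\right) \left(-3 - 25\right) \left(8 + \sqrt{-5 - 20}\right)} = - \frac{6768}{34 - - 50 \left(-3 - 25\right) \left(8 + \sqrt{-25}\right)} = - \frac{6768}{34 - \left(-50\right) \left(-28\right) \left(8 + 5 i\right)} = - \frac{6768}{34 - \left(11200 + 7000 i\right)} = - \frac{6768}{-11166 - 7000 i} = - 6768 \frac{-11166 + 7000 i}{173679556} = - \frac{1692 \left(-11166 + 7000 i\right)}{43419889}$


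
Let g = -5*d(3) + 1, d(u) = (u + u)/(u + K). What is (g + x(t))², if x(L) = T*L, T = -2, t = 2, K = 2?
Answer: 81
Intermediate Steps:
d(u) = 2*u/(2 + u) (d(u) = (u + u)/(u + 2) = (2*u)/(2 + u) = 2*u/(2 + u))
x(L) = -2*L
g = -5 (g = -10*3/(2 + 3) + 1 = -10*3/5 + 1 = -5*6/5 + 1 = -6 + 1 = -5)
(g + x(t))² = (-5 - 2*2)² = (-5 - 4)² = (-9)² = 81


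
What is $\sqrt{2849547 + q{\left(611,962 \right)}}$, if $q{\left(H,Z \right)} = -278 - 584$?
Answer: $\sqrt{2848685} \approx 1687.8$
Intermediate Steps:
$q{\left(H,Z \right)} = -862$
$\sqrt{2849547 + q{\left(611,962 \right)}} = \sqrt{2849547 - 862} = \sqrt{2848685}$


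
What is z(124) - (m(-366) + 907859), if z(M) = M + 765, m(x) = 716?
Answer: -907686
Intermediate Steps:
z(M) = 765 + M
z(124) - (m(-366) + 907859) = (765 + 124) - (716 + 907859) = 889 - 1*908575 = 889 - 908575 = -907686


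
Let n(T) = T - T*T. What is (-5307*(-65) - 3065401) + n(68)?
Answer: -2725002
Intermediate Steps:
n(T) = T - T²
(-5307*(-65) - 3065401) + n(68) = (-5307*(-65) - 3065401) + 68*(1 - 1*68) = (344955 - 3065401) + 68*(1 - 68) = -2720446 + 68*(-67) = -2720446 - 4556 = -2725002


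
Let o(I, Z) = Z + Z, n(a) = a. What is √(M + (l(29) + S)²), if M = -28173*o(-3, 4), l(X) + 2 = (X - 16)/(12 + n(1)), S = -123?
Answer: 2*I*√52502 ≈ 458.27*I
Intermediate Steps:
l(X) = -42/13 + X/13 (l(X) = -2 + (X - 16)/(12 + 1) = -2 + (-16 + X)/13 = -2 + (-16 + X)*(1/13) = -2 + (-16/13 + X/13) = -42/13 + X/13)
o(I, Z) = 2*Z
M = -225384 (M = -56346*4 = -28173*8 = -225384)
√(M + (l(29) + S)²) = √(-225384 + ((-42/13 + (1/13)*29) - 123)²) = √(-225384 + ((-42/13 + 29/13) - 123)²) = √(-225384 + (-1 - 123)²) = √(-225384 + (-124)²) = √(-225384 + 15376) = √(-210008) = 2*I*√52502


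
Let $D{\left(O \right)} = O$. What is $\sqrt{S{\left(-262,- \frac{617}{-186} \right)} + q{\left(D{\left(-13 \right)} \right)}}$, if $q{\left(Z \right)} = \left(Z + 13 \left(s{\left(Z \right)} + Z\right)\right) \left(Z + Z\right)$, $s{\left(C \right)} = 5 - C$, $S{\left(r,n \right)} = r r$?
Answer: $2 \sqrt{16823} \approx 259.41$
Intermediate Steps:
$S{\left(r,n \right)} = r^{2}$
$q{\left(Z \right)} = 2 Z \left(65 + Z\right)$ ($q{\left(Z \right)} = \left(Z + 13 \left(\left(5 - Z\right) + Z\right)\right) \left(Z + Z\right) = \left(Z + 13 \cdot 5\right) 2 Z = \left(Z + 65\right) 2 Z = \left(65 + Z\right) 2 Z = 2 Z \left(65 + Z\right)$)
$\sqrt{S{\left(-262,- \frac{617}{-186} \right)} + q{\left(D{\left(-13 \right)} \right)}} = \sqrt{\left(-262\right)^{2} + 2 \left(-13\right) \left(65 - 13\right)} = \sqrt{68644 + 2 \left(-13\right) 52} = \sqrt{68644 - 1352} = \sqrt{67292} = 2 \sqrt{16823}$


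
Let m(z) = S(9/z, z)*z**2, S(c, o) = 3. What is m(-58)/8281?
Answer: 10092/8281 ≈ 1.2187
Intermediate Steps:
m(z) = 3*z**2
m(-58)/8281 = (3*(-58)**2)/8281 = (3*3364)*(1/8281) = 10092*(1/8281) = 10092/8281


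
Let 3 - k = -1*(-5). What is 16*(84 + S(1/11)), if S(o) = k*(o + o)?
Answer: 14720/11 ≈ 1338.2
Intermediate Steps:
k = -2 (k = 3 - (-1)*(-5) = 3 - 1*5 = 3 - 5 = -2)
S(o) = -4*o (S(o) = -2*(o + o) = -4*o)
16*(84 + S(1/11)) = 16*(84 - 4/11) = 16*(920/11) = 14720/11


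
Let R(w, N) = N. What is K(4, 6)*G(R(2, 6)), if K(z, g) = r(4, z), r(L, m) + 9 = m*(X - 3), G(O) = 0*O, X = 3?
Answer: 0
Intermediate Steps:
G(O) = 0
r(L, m) = -9 (r(L, m) = -9 + m*(3 - 3) = -9 + m*0 = -9 + 0 = -9)
K(z, g) = -9
K(4, 6)*G(R(2, 6)) = -9*0 = 0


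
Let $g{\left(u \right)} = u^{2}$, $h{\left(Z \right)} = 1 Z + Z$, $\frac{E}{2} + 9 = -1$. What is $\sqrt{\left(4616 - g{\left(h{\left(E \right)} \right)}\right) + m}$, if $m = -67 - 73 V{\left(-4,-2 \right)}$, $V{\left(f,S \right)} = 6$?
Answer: $9 \sqrt{31} \approx 50.11$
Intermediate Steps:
$E = -20$ ($E = -18 + 2 \left(-1\right) = -18 - 2 = -20$)
$h{\left(Z \right)} = 2 Z$ ($h{\left(Z \right)} = Z + Z = 2 Z$)
$m = -505$ ($m = -67 - 438 = -505$)
$\sqrt{\left(4616 - g{\left(h{\left(E \right)} \right)}\right) + m} = \sqrt{\left(4616 - \left(2 \left(-20\right)\right)^{2}\right) - 505} = \sqrt{\left(4616 - \left(-40\right)^{2}\right) - 505} = \sqrt{\left(4616 - 1600\right) - 505} = \sqrt{3016 - 505} = \sqrt{2511} = 9 \sqrt{31}$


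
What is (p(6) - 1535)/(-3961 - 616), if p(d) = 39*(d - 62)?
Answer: 3719/4577 ≈ 0.81254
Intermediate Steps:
p(d) = -2418 + 39*d (p(d) = 39*(-62 + d) = -2418 + 39*d)
(p(6) - 1535)/(-3961 - 616) = ((-2418 + 39*6) - 1535)/(-3961 - 616) = ((-2418 + 234) - 1535)/(-4577) = (-2184 - 1535)*(-1/4577) = -3719*(-1/4577) = 3719/4577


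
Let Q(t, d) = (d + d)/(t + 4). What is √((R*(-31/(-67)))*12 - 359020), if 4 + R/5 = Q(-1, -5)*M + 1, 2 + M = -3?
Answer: 6*I*√44720490/67 ≈ 598.87*I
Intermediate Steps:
M = -5 (M = -2 - 3 = -5)
Q(t, d) = 2*d/(4 + t) (Q(t, d) = (2*d)/(4 + t) = 2*d/(4 + t))
R = 205/3 (R = -20 + 5*((2*(-5)/(4 - 1))*(-5) + 1) = -20 + 5*((2*(-5)/3)*(-5) + 1) = -20 + 5*((2*(-5)*(⅓))*(-5) + 1) = -20 + 5*(-10/3*(-5) + 1) = -20 + 5*(50/3 + 1) = -20 + 5*(53/3) = -20 + 265/3 = 205/3 ≈ 68.333)
√((R*(-31/(-67)))*12 - 359020) = √((205*(-31/(-67))/3)*12 - 359020) = √((205*(-31*(-1/67))/3)*12 - 359020) = √(((205/3)*(31/67))*12 - 359020) = √((6355/201)*12 - 359020) = √(25420/67 - 359020) = √(-24028920/67) = 6*I*√44720490/67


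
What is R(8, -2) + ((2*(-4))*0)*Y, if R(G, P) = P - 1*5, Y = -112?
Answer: -7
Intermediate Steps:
R(G, P) = -5 + P (R(G, P) = P - 5 = -5 + P)
R(8, -2) + ((2*(-4))*0)*Y = (-5 - 2) + ((2*(-4))*0)*(-112) = -7 - 8*0*(-112) = -7 + 0*(-112) = -7 + 0 = -7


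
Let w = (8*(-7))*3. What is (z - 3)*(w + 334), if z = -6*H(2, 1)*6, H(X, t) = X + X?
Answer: -24402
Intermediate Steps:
H(X, t) = 2*X
w = -168 (w = -56*3 = -168)
z = -144 (z = -12*2*6 = -6*4*6 = -24*6 = -144)
(z - 3)*(w + 334) = (-144 - 3)*(-168 + 334) = -147*166 = -24402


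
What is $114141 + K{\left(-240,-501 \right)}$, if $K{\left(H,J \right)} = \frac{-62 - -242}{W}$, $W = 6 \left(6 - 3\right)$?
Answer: $114151$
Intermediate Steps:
$W = 18$ ($W = 6 \cdot 3 = 18$)
$K{\left(H,J \right)} = 10$ ($K{\left(H,J \right)} = \frac{-62 - -242}{18} = \left(-62 + 242\right) \frac{1}{18} = 180 \cdot \frac{1}{18} = 10$)
$114141 + K{\left(-240,-501 \right)} = 114141 + 10 = 114151$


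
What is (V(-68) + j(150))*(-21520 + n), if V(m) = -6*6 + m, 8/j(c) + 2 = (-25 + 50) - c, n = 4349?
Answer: 226931936/127 ≈ 1.7869e+6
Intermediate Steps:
j(c) = 8/(23 - c) (j(c) = 8/(-2 + ((-25 + 50) - c)) = 8/(-2 + (25 - c)) = 8/(23 - c))
V(m) = -36 + m
(V(-68) + j(150))*(-21520 + n) = ((-36 - 68) - 8/(-23 + 150))*(-21520 + 4349) = (-104 - 8/127)*(-17171) = -13216/127*(-17171) = 226931936/127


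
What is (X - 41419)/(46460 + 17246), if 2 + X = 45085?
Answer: 1832/31853 ≈ 0.057514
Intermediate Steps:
X = 45083 (X = -2 + 45085 = 45083)
(X - 41419)/(46460 + 17246) = (45083 - 41419)/(46460 + 17246) = 3664/63706 = 3664*(1/63706) = 1832/31853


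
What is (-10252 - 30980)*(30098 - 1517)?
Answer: -1178451792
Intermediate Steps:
(-10252 - 30980)*(30098 - 1517) = -41232*28581 = -1178451792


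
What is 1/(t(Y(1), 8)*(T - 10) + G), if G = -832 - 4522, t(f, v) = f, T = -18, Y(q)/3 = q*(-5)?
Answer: -1/4934 ≈ -0.00020268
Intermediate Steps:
Y(q) = -15*q (Y(q) = 3*(q*(-5)) = 3*(-5*q) = -15*q)
G = -5354
1/(t(Y(1), 8)*(T - 10) + G) = 1/((-15*1)*(-18 - 10) - 5354) = 1/(-15*(-28) - 5354) = 1/(420 - 5354) = 1/(-4934) = -1/4934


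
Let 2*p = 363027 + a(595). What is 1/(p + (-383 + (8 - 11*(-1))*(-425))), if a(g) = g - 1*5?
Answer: 2/346701 ≈ 5.7687e-6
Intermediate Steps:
a(g) = -5 + g (a(g) = g - 5 = -5 + g)
p = 363617/2 (p = (363027 + (-5 + 595))/2 = (363027 + 590)/2 = (1/2)*363617 = 363617/2 ≈ 1.8181e+5)
1/(p + (-383 + (8 - 11*(-1))*(-425))) = 1/(363617/2 + (-383 + (8 - 11*(-1))*(-425))) = 1/(363617/2 + (-383 + (8 + 11)*(-425))) = 1/(363617/2 + (-383 + 19*(-425))) = 1/(363617/2 + (-383 - 8075)) = 1/(363617/2 - 8458) = 1/(346701/2) = 2/346701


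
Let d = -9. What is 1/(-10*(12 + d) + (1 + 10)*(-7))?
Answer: -1/107 ≈ -0.0093458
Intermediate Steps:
1/(-10*(12 + d) + (1 + 10)*(-7)) = 1/(-10*(12 - 9) + (1 + 10)*(-7)) = 1/(-10*3 + 11*(-7)) = 1/(-30 - 77) = 1/(-107) = -1/107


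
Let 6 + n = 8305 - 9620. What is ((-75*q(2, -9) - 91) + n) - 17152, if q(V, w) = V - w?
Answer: -19389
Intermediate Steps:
n = -1321 (n = -6 + (8305 - 9620) = -6 - 1315 = -1321)
((-75*q(2, -9) - 91) + n) - 17152 = ((-75*(2 - 1*(-9)) - 91) - 1321) - 17152 = ((-75*(2 + 9) - 91) - 1321) - 17152 = ((-75*11 - 91) - 1321) - 17152 = ((-825 - 91) - 1321) - 17152 = (-916 - 1321) - 17152 = -2237 - 17152 = -19389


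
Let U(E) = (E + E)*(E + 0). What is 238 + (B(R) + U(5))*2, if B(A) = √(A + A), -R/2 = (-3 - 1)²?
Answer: 338 + 16*I ≈ 338.0 + 16.0*I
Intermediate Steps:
R = -32 (R = -2*(-3 - 1)² = -2*(-4)² = -2*16 = -32)
U(E) = 2*E² (U(E) = (2*E)*E = 2*E²)
B(A) = √2*√A (B(A) = √(2*A) = √2*√A)
238 + (B(R) + U(5))*2 = 238 + (√2*√(-32) + 2*5²)*2 = 238 + (√2*(4*I*√2) + 2*25)*2 = 238 + (8*I + 50)*2 = 238 + (50 + 8*I)*2 = 238 + (100 + 16*I) = 338 + 16*I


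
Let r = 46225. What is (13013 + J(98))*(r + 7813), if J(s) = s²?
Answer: 1222177446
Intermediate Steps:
(13013 + J(98))*(r + 7813) = (13013 + 98²)*(46225 + 7813) = (13013 + 9604)*54038 = 22617*54038 = 1222177446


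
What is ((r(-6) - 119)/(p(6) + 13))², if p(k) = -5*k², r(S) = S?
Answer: 15625/27889 ≈ 0.56026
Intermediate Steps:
((r(-6) - 119)/(p(6) + 13))² = ((-6 - 119)/(-5*6² + 13))² = (-125/(-5*36 + 13))² = (-125/(-180 + 13))² = (-125/(-167))² = (-125*(-1/167))² = (125/167)² = 15625/27889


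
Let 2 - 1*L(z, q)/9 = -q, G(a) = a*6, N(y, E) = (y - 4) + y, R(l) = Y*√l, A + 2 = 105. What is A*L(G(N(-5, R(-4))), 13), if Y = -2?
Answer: 13905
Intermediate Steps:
A = 103 (A = -2 + 105 = 103)
R(l) = -2*√l
N(y, E) = -4 + 2*y (N(y, E) = (-4 + y) + y = -4 + 2*y)
G(a) = 6*a
L(z, q) = 18 + 9*q (L(z, q) = 18 - (-9)*q = 18 + 9*q)
A*L(G(N(-5, R(-4))), 13) = 103*(18 + 9*13) = 103*(18 + 117) = 103*135 = 13905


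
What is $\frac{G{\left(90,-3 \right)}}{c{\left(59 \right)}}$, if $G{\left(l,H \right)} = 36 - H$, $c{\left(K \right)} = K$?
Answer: $\frac{39}{59} \approx 0.66102$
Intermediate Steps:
$\frac{G{\left(90,-3 \right)}}{c{\left(59 \right)}} = \frac{36 - -3}{59} = \left(36 + 3\right) \frac{1}{59} = 39 \cdot \frac{1}{59} = \frac{39}{59}$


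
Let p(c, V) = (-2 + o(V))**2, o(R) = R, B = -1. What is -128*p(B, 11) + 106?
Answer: -10262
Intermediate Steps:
p(c, V) = (-2 + V)**2
-128*p(B, 11) + 106 = -128*(-2 + 11)**2 + 106 = -128*9**2 + 106 = -128*81 + 106 = -10368 + 106 = -10262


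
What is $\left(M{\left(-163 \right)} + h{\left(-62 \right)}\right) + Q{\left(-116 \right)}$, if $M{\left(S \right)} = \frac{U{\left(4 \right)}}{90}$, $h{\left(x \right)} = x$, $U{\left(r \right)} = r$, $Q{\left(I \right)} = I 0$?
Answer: $- \frac{2788}{45} \approx -61.956$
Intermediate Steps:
$Q{\left(I \right)} = 0$
$M{\left(S \right)} = \frac{2}{45}$ ($M{\left(S \right)} = \frac{4}{90} = 4 \cdot \frac{1}{90} = \frac{2}{45}$)
$\left(M{\left(-163 \right)} + h{\left(-62 \right)}\right) + Q{\left(-116 \right)} = \left(\frac{2}{45} - 62\right) + 0 = - \frac{2788}{45} + 0 = - \frac{2788}{45}$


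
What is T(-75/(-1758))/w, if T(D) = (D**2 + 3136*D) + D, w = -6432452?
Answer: -45957675/2208878286992 ≈ -2.0806e-5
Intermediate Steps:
T(D) = D**2 + 3137*D
T(-75/(-1758))/w = ((-75/(-1758))*(3137 - 75/(-1758)))/(-6432452) = ((-75*(-1/1758))*(3137 - 75*(-1/1758)))*(-1/6432452) = (25*(3137 + 25/586)/586)*(-1/6432452) = ((25/586)*(1838307/586))*(-1/6432452) = (45957675/343396)*(-1/6432452) = -45957675/2208878286992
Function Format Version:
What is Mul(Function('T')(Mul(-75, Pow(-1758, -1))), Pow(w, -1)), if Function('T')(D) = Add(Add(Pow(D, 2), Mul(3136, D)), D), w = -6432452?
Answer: Rational(-45957675, 2208878286992) ≈ -2.0806e-5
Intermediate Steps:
Function('T')(D) = Add(Pow(D, 2), Mul(3137, D))
Mul(Function('T')(Mul(-75, Pow(-1758, -1))), Pow(w, -1)) = Mul(Mul(Mul(-75, Pow(-1758, -1)), Add(3137, Mul(-75, Pow(-1758, -1)))), Pow(-6432452, -1)) = Mul(Mul(Mul(-75, Rational(-1, 1758)), Add(3137, Mul(-75, Rational(-1, 1758)))), Rational(-1, 6432452)) = Mul(Mul(Rational(25, 586), Add(3137, Rational(25, 586))), Rational(-1, 6432452)) = Mul(Mul(Rational(25, 586), Rational(1838307, 586)), Rational(-1, 6432452)) = Mul(Rational(45957675, 343396), Rational(-1, 6432452)) = Rational(-45957675, 2208878286992)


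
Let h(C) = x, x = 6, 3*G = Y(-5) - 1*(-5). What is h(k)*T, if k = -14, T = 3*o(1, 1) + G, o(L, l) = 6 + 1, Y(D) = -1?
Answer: 134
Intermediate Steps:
G = 4/3 (G = (-1 - 1*(-5))/3 = (-1 + 5)/3 = (⅓)*4 = 4/3 ≈ 1.3333)
o(L, l) = 7
T = 67/3 (T = 3*7 + 4/3 = 21 + 4/3 = 67/3 ≈ 22.333)
h(C) = 6
h(k)*T = 6*(67/3) = 134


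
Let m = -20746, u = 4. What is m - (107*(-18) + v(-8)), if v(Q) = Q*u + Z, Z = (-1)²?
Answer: -18789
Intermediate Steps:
Z = 1
v(Q) = 1 + 4*Q (v(Q) = Q*4 + 1 = 4*Q + 1 = 1 + 4*Q)
m - (107*(-18) + v(-8)) = -20746 - (107*(-18) + (1 + 4*(-8))) = -20746 - (-1926 + (1 - 32)) = -20746 - (-1926 - 31) = -20746 - 1*(-1957) = -20746 + 1957 = -18789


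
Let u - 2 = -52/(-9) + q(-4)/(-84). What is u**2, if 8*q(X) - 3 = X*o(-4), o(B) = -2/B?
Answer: 245768329/4064256 ≈ 60.471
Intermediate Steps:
q(X) = 3/8 + X/16 (q(X) = 3/8 + (X*(-2/(-4)))/8 = 3/8 + (X*(-2*(-1/4)))/8 = 3/8 + (X*(1/2))/8 = 3/8 + (X/2)/8 = 3/8 + X/16)
u = 15677/2016 (u = 2 + (-52/(-9) + (3/8 + (1/16)*(-4))/(-84)) = 2 + (-52*(-1/9) + (3/8 - 1/4)*(-1/84)) = 2 + (52/9 + (1/8)*(-1/84)) = 2 + (52/9 - 1/672) = 2 + 11645/2016 = 15677/2016 ≈ 7.7763)
u**2 = (15677/2016)**2 = 245768329/4064256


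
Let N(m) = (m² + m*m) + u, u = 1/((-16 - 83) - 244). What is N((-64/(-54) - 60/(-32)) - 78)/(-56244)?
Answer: -89872483039/450036590976 ≈ -0.19970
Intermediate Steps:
u = -1/343 (u = 1/(-99 - 244) = 1/(-343) = -1/343 ≈ -0.0029155)
N(m) = -1/343 + 2*m² (N(m) = (m² + m*m) - 1/343 = (m² + m²) - 1/343 = 2*m² - 1/343 = -1/343 + 2*m²)
N((-64/(-54) - 60/(-32)) - 78)/(-56244) = (-1/343 + 2*((-64/(-54) - 60/(-32)) - 78)²)/(-56244) = (-1/343 + 2*((-64*(-1/54) - 60*(-1/32)) - 78)²)*(-1/56244) = (-1/343 + 2*((32/27 + 15/8) - 78)²)*(-1/56244) = (-1/343 + 2*(661/216 - 78)²)*(-1/56244) = (-1/343 + 2*(-16187/216)²)*(-1/56244) = (-1/343 + 2*(262018969/46656))*(-1/56244) = (-1/343 + 262018969/23328)*(-1/56244) = (89872483039/8001504)*(-1/56244) = -89872483039/450036590976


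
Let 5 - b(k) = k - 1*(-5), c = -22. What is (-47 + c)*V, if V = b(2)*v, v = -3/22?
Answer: -207/11 ≈ -18.818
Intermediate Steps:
v = -3/22 (v = -3*1/22 = -3/22 ≈ -0.13636)
b(k) = -k (b(k) = 5 - (k - 1*(-5)) = 5 - (k + 5) = 5 - (5 + k) = 5 + (-5 - k) = -k)
V = 3/11 (V = -1*2*(-3/22) = -2*(-3/22) = 3/11 ≈ 0.27273)
(-47 + c)*V = (-47 - 22)*(3/11) = -69*3/11 = -207/11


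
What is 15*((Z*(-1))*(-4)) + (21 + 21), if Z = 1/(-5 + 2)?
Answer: 22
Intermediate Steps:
Z = -⅓ (Z = 1/(-3) = -⅓ ≈ -0.33333)
15*((Z*(-1))*(-4)) + (21 + 21) = 15*(-⅓*(-1)*(-4)) + (21 + 21) = 15*((⅓)*(-4)) + 42 = 15*(-4/3) + 42 = -20 + 42 = 22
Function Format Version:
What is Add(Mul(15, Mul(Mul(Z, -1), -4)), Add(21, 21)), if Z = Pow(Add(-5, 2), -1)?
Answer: 22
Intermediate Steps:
Z = Rational(-1, 3) (Z = Pow(-3, -1) = Rational(-1, 3) ≈ -0.33333)
Add(Mul(15, Mul(Mul(Z, -1), -4)), Add(21, 21)) = Add(Mul(15, Mul(Mul(Rational(-1, 3), -1), -4)), Add(21, 21)) = Add(Mul(15, Mul(Rational(1, 3), -4)), 42) = Add(Mul(15, Rational(-4, 3)), 42) = Add(-20, 42) = 22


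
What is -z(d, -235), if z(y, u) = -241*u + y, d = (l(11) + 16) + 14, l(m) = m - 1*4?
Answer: -56672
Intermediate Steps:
l(m) = -4 + m (l(m) = m - 4 = -4 + m)
d = 37 (d = ((-4 + 11) + 16) + 14 = (7 + 16) + 14 = 23 + 14 = 37)
z(y, u) = y - 241*u
-z(d, -235) = -(37 - 241*(-235)) = -(37 + 56635) = -1*56672 = -56672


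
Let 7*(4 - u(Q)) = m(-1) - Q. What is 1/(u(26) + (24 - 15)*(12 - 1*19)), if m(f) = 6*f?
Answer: -7/381 ≈ -0.018373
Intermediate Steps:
u(Q) = 34/7 + Q/7 (u(Q) = 4 - (6*(-1) - Q)/7 = 4 - (-6 - Q)/7 = 4 + (6/7 + Q/7) = 34/7 + Q/7)
1/(u(26) + (24 - 15)*(12 - 1*19)) = 1/((34/7 + (1/7)*26) + (24 - 15)*(12 - 1*19)) = 1/((34/7 + 26/7) + 9*(12 - 19)) = 1/(60/7 + 9*(-7)) = 1/(60/7 - 63) = 1/(-381/7) = -7/381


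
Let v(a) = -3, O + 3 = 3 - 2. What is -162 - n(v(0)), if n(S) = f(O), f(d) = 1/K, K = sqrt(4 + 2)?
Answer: -162 - sqrt(6)/6 ≈ -162.41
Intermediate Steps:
K = sqrt(6) ≈ 2.4495
O = -2 (O = -3 + (3 - 2) = -3 + 1 = -2)
f(d) = sqrt(6)/6 (f(d) = 1/(sqrt(6)) = sqrt(6)/6)
n(S) = sqrt(6)/6
-162 - n(v(0)) = -162 - sqrt(6)/6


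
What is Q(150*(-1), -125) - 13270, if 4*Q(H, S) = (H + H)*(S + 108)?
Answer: -11995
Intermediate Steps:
Q(H, S) = H*(108 + S)/2 (Q(H, S) = ((H + H)*(S + 108))/4 = ((2*H)*(108 + S))/4 = (2*H*(108 + S))/4 = H*(108 + S)/2)
Q(150*(-1), -125) - 13270 = (150*(-1))*(108 - 125)/2 - 13270 = (½)*(-150)*(-17) - 13270 = 1275 - 13270 = -11995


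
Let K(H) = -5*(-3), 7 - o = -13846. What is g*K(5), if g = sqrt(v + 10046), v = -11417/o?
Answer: 15*sqrt(39341338537)/1979 ≈ 1503.4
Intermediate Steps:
o = 13853 (o = 7 - 1*(-13846) = 7 + 13846 = 13853)
v = -1631/1979 (v = -11417/13853 = -11417*1/13853 = -1631/1979 ≈ -0.82415)
K(H) = 15
g = sqrt(39341338537)/1979 (g = sqrt(-1631/1979 + 10046) = sqrt(19879403/1979) = sqrt(39341338537)/1979 ≈ 100.23)
g*K(5) = (sqrt(39341338537)/1979)*15 = 15*sqrt(39341338537)/1979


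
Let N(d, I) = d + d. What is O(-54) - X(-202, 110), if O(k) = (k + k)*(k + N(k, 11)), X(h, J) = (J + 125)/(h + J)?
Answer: 1609867/92 ≈ 17499.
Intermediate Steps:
N(d, I) = 2*d
X(h, J) = (125 + J)/(J + h)
O(k) = 6*k² (O(k) = (k + k)*(k + 2*k) = (2*k)*(3*k) = 6*k²)
O(-54) - X(-202, 110) = 6*(-54)² - (125 + 110)/(110 - 202) = 6*2916 - 235/(-92) = 17496 - (-1)*235/92 = 17496 - 1*(-235/92) = 17496 + 235/92 = 1609867/92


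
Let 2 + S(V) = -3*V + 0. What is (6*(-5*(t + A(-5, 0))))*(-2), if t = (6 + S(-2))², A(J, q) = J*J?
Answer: 7500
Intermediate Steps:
A(J, q) = J²
S(V) = -2 - 3*V (S(V) = -2 + (-3*V + 0) = -2 - 3*V)
t = 100 (t = (6 + (-2 - 3*(-2)))² = (6 + (-2 + 6))² = (6 + 4)² = 10² = 100)
(6*(-5*(t + A(-5, 0))))*(-2) = (6*(-5*(100 + (-5)²)))*(-2) = (6*(-5*(100 + 25)))*(-2) = (6*(-5*125))*(-2) = (6*(-625))*(-2) = -3750*(-2) = 7500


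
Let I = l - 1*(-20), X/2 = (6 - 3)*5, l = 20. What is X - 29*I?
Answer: -1130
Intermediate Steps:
X = 30 (X = 2*((6 - 3)*5) = 2*(3*5) = 2*15 = 30)
I = 40 (I = 20 - 1*(-20) = 20 + 20 = 40)
X - 29*I = 30 - 29*40 = 30 - 1160 = -1130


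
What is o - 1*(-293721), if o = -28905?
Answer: 264816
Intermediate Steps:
o - 1*(-293721) = -28905 - 1*(-293721) = -28905 + 293721 = 264816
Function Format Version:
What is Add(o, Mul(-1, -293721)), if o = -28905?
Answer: 264816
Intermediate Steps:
Add(o, Mul(-1, -293721)) = Add(-28905, Mul(-1, -293721)) = Add(-28905, 293721) = 264816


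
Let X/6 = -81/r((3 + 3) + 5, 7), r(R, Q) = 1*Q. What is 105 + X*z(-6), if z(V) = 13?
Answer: -5583/7 ≈ -797.57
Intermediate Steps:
r(R, Q) = Q
X = -486/7 (X = 6*(-81/7) = -486/7 ≈ -69.429)
105 + X*z(-6) = 105 - 486/7*13 = 105 - 6318/7 = -5583/7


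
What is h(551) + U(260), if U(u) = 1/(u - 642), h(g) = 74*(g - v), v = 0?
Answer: 15575667/382 ≈ 40774.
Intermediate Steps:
h(g) = 74*g (h(g) = 74*(g - 1*0) = 74*(g + 0) = 74*g)
U(u) = 1/(-642 + u)
h(551) + U(260) = 74*551 + 1/(-642 + 260) = 40774 + 1/(-382) = 40774 - 1/382 = 15575667/382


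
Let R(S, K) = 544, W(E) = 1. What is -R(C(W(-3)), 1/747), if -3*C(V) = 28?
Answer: -544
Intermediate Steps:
C(V) = -28/3 (C(V) = -1/3*28 = -28/3)
-R(C(W(-3)), 1/747) = -1*544 = -544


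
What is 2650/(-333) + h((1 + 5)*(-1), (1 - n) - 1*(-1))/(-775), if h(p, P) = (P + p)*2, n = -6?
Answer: -2055082/258075 ≈ -7.9631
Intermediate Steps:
h(p, P) = 2*P + 2*p
2650/(-333) + h((1 + 5)*(-1), (1 - n) - 1*(-1))/(-775) = 2650/(-333) + (2*((1 - 1*(-6)) - 1*(-1)) + 2*((1 + 5)*(-1)))/(-775) = 2650*(-1/333) + (2*((1 + 6) + 1) + 2*(6*(-1)))*(-1/775) = -2650/333 + (2*(7 + 1) + 2*(-6))*(-1/775) = -2650/333 + (2*8 - 12)*(-1/775) = -2650/333 + (16 - 12)*(-1/775) = -2650/333 + 4*(-1/775) = -2650/333 - 4/775 = -2055082/258075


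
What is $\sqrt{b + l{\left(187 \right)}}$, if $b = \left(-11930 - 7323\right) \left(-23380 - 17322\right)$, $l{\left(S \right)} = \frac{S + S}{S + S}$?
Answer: $3 \sqrt{87070623} \approx 27994.0$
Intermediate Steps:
$l{\left(S \right)} = 1$ ($l{\left(S \right)} = \frac{2 S}{2 S} = 2 S \frac{1}{2 S} = 1$)
$b = 783635606$ ($b = \left(-19253\right) \left(-40702\right) = 783635606$)
$\sqrt{b + l{\left(187 \right)}} = \sqrt{783635606 + 1} = \sqrt{783635607} = 3 \sqrt{87070623}$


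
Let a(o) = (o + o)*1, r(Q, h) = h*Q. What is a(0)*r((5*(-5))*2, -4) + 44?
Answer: 44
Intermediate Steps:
r(Q, h) = Q*h
a(o) = 2*o (a(o) = (2*o)*1 = 2*o)
a(0)*r((5*(-5))*2, -4) + 44 = (2*0)*(((5*(-5))*2)*(-4)) + 44 = 0*(-25*2*(-4)) + 44 = 0*(-50*(-4)) + 44 = 0*200 + 44 = 0 + 44 = 44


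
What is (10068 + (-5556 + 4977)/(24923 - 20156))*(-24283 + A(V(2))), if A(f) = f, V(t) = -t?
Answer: -388508005815/1589 ≈ -2.4450e+8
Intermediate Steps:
(10068 + (-5556 + 4977)/(24923 - 20156))*(-24283 + A(V(2))) = (10068 + (-5556 + 4977)/(24923 - 20156))*(-24283 - 1*2) = (10068 - 579/4767)*(-24283 - 2) = (10068 - 579*1/4767)*(-24285) = (10068 - 193/1589)*(-24285) = (15997859/1589)*(-24285) = -388508005815/1589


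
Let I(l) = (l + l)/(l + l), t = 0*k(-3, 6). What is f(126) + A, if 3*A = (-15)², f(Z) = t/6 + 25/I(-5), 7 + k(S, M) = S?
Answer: 100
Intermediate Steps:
k(S, M) = -7 + S
t = 0 (t = 0*(-7 - 3) = 0*(-10) = 0)
I(l) = 1 (I(l) = (2*l)/((2*l)) = (2*l)*(1/(2*l)) = 1)
f(Z) = 25 (f(Z) = 0/6 + 25/1 = 0*(⅙) + 25*1 = 0 + 25 = 25)
A = 75 (A = (⅓)*(-15)² = (⅓)*225 = 75)
f(126) + A = 25 + 75 = 100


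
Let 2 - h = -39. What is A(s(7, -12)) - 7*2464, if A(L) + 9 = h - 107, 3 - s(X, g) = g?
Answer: -17323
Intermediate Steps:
h = 41 (h = 2 - 1*(-39) = 2 + 39 = 41)
s(X, g) = 3 - g
A(L) = -75 (A(L) = -9 + (41 - 107) = -9 - 66 = -75)
A(s(7, -12)) - 7*2464 = -75 - 7*2464 = -75 - 1*17248 = -75 - 17248 = -17323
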